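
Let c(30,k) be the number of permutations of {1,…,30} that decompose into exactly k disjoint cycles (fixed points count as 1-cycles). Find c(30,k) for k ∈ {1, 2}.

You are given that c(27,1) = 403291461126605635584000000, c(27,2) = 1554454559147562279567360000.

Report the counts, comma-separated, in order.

r28: T_28,1=27×403291461126605635584000000+0=10888869450418352160768000000; T_28,2=27×1554454559147562279567360000+403291461126605635584000000=42373564558110787183902720000
r29: T_29,1=28×10888869450418352160768000000+0=304888344611713860501504000000; T_29,2=28×42373564558110787183902720000+10888869450418352160768000000=1197348677077520393310044160000
r30: T_30,1=29×304888344611713860501504000000+0=8841761993739701954543616000000; T_30,2=29×1197348677077520393310044160000+304888344611713860501504000000=35027999979859805266492784640000
Read c(30,1) = 8841761993739701954543616000000, c(30,2) = 35027999979859805266492784640000.

8841761993739701954543616000000, 35027999979859805266492784640000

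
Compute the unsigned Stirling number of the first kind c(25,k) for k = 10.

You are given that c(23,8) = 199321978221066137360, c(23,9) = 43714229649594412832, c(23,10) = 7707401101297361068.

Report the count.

6508376179668146850000

r24: T_24,9=23×43714229649594412832+199321978221066137360=1204749260161737632496; T_24,10=23×7707401101297361068+43714229649594412832=220984454979433717396
r25: T_25,10=24×220984454979433717396+1204749260161737632496=6508376179668146850000
Read c(25,10) = 6508376179668146850000.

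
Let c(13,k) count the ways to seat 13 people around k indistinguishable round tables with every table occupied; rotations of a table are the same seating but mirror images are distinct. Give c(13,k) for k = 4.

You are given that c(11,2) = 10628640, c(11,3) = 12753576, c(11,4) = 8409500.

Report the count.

1414014888

i=12: T(12,3)=10628640+11·12753576=150917976 | T(12,4)=12753576+11·8409500=105258076
i=13: T(13,4)=150917976+12·105258076=1414014888
Read c(13,4) = 1414014888.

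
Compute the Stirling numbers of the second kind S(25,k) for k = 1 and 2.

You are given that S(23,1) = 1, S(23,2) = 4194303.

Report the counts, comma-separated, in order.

i=24: T(24,1)=0+1·1=1 | T(24,2)=1+2·4194303=8388607
i=25: T(25,1)=0+1·1=1 | T(25,2)=1+2·8388607=16777215
Read S(25,1) = 1, S(25,2) = 16777215.

1, 16777215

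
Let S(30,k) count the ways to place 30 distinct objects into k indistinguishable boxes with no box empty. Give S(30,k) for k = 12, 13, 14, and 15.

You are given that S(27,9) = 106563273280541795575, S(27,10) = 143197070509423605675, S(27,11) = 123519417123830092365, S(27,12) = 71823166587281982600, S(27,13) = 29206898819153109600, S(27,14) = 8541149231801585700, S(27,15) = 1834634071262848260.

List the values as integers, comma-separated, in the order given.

r28: T_28,10=10×143197070509423605675+106563273280541795575=1538533978374777852325; T_28,11=11×123519417123830092365+143197070509423605675=1501910658871554621690; T_28,12=12×71823166587281982600+123519417123830092365=985397416171213883565; T_28,13=13×29206898819153109600+71823166587281982600=451512851236272407400; T_28,14=14×8541149231801585700+29206898819153109600=148782988064375309400; T_28,15=15×1834634071262848260+8541149231801585700=36060660300744309600
r29: T_29,11=11×1501910658871554621690+1538533978374777852325=18059551225961878690915; T_29,12=12×985397416171213883565+1501910658871554621690=13326679652926121224470; T_29,13=13×451512851236272407400+985397416171213883565=6855064482242755179765; T_29,14=14×148782988064375309400+451512851236272407400=2534474684137526739000; T_29,15=15×36060660300744309600+148782988064375309400=689692892575539953400
r30: T_30,12=12×13326679652926121224470+18059551225961878690915=177979707061075333384555; T_30,13=13×6855064482242755179765+13326679652926121224470=102442517922081938561415; T_30,14=14×2534474684137526739000+6855064482242755179765=42337710060168129525765; T_30,15=15×689692892575539953400+2534474684137526739000=12879868072770626040000
Read S(30,12) = 177979707061075333384555, S(30,13) = 102442517922081938561415, S(30,14) = 42337710060168129525765, S(30,15) = 12879868072770626040000.

177979707061075333384555, 102442517922081938561415, 42337710060168129525765, 12879868072770626040000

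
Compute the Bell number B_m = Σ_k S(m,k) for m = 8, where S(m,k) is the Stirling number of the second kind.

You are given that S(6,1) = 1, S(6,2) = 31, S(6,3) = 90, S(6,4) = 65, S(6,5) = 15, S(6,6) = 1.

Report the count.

i=7: T(7,1)=0+1·1=1 | T(7,2)=1+2·31=63 | T(7,3)=31+3·90=301 | T(7,4)=90+4·65=350 | T(7,5)=65+5·15=140 | T(7,6)=15+6·1=21 | T(7,7)=1+7·0=1
i=8: T(8,1)=0+1·1=1 | T(8,2)=1+2·63=127 | T(8,3)=63+3·301=966 | T(8,4)=301+4·350=1701 | T(8,5)=350+5·140=1050 | T(8,6)=140+6·21=266 | T(8,7)=21+7·1=28 | T(8,8)=1+8·0=1
B_8 = ΣS(8,k) = 1+127+966+1701+1050+266+28+1 = 4140

4140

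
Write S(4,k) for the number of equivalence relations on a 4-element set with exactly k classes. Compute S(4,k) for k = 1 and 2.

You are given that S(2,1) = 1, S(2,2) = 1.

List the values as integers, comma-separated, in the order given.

1, 7

i=3: T(3,1)=0+1·1=1 | T(3,2)=1+2·1=3
i=4: T(4,1)=0+1·1=1 | T(4,2)=1+2·3=7
Read S(4,1) = 1, S(4,2) = 7.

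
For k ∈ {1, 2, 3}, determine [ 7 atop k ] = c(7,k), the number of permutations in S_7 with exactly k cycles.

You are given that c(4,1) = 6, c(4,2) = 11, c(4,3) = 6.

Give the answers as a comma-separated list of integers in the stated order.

720, 1764, 1624

row 5: T[5][1]=4·6+0=24  T[5][2]=4·11+6=50  T[5][3]=4·6+11=35
row 6: T[6][1]=5·24+0=120  T[6][2]=5·50+24=274  T[6][3]=5·35+50=225
row 7: T[7][1]=6·120+0=720  T[7][2]=6·274+120=1764  T[7][3]=6·225+274=1624
Read c(7,1) = 720, c(7,2) = 1764, c(7,3) = 1624.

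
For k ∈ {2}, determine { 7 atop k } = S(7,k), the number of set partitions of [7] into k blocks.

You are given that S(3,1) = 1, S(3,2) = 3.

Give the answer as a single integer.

@4  (4,1):1·1+0→1, (4,2):3·2+1→7
@5  (5,1):1·1+0→1, (5,2):7·2+1→15
@6  (6,1):1·1+0→1, (6,2):15·2+1→31
@7  (7,2):31·2+1→63
Read S(7,2) = 63.

63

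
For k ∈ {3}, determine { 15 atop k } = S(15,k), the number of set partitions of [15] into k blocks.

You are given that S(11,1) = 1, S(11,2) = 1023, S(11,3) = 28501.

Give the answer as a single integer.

[12] T[12,1]:1*1+0=1 · T[12,2]:2*1023+1=2047 · T[12,3]:3*28501+1023=86526
[13] T[13,1]:1*1+0=1 · T[13,2]:2*2047+1=4095 · T[13,3]:3*86526+2047=261625
[14] T[14,2]:2*4095+1=8191 · T[14,3]:3*261625+4095=788970
[15] T[15,3]:3*788970+8191=2375101
Read S(15,3) = 2375101.

2375101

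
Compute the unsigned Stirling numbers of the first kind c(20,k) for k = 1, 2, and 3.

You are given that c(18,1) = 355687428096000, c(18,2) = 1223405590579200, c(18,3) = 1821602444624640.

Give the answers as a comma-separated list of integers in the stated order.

i=19: T(19,1)=0+18·355687428096000=6402373705728000 | T(19,2)=355687428096000+18·1223405590579200=22376988058521600 | T(19,3)=1223405590579200+18·1821602444624640=34012249593822720
i=20: T(20,1)=0+19·6402373705728000=121645100408832000 | T(20,2)=6402373705728000+19·22376988058521600=431565146817638400 | T(20,3)=22376988058521600+19·34012249593822720=668609730341153280
Read c(20,1) = 121645100408832000, c(20,2) = 431565146817638400, c(20,3) = 668609730341153280.

121645100408832000, 431565146817638400, 668609730341153280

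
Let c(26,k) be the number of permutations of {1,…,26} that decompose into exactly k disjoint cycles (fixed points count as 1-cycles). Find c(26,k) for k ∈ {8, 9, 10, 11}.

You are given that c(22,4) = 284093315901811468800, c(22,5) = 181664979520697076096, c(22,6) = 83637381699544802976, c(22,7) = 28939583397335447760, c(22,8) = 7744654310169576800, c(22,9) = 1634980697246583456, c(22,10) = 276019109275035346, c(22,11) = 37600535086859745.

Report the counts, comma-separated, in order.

row 23: T[23][5]=22·181664979520697076096+284093315901811468800=4280722865357147142912  T[23][6]=22·83637381699544802976+181664979520697076096=2021687376910682741568  T[23][7]=22·28939583397335447760+83637381699544802976=720308216440924653696  T[23][8]=22·7744654310169576800+28939583397335447760=199321978221066137360  T[23][9]=22·1634980697246583456+7744654310169576800=43714229649594412832  T[23][10]=22·276019109275035346+1634980697246583456=7707401101297361068  T[23][11]=22·37600535086859745+276019109275035346=1103230881185949736
row 24: T[24][6]=23·2021687376910682741568+4280722865357147142912=50779532534302850198976  T[24][7]=23·720308216440924653696+2021687376910682741568=18588776355051949776576  T[24][8]=23·199321978221066137360+720308216440924653696=5304713715525445812976  T[24][9]=23·43714229649594412832+199321978221066137360=1204749260161737632496  T[24][10]=23·7707401101297361068+43714229649594412832=220984454979433717396  T[24][11]=23·1103230881185949736+7707401101297361068=33081711368574204996
row 25: T[25][7]=24·18588776355051949776576+50779532534302850198976=496910165055549644836800  T[25][8]=24·5304713715525445812976+18588776355051949776576=145901905527662649288000  T[25][9]=24·1204749260161737632496+5304713715525445812976=34218695959407148992880  T[25][10]=24·220984454979433717396+1204749260161737632496=6508376179668146850000  T[25][11]=24·33081711368574204996+220984454979433717396=1014945527825214637300
row 26: T[26][8]=25·145901905527662649288000+496910165055549644836800=4144457803247115877036800  T[26][9]=25·34218695959407148992880+145901905527662649288000=1001369304512841374110000  T[26][10]=25·6508376179668146850000+34218695959407148992880=196928100451110820242880  T[26][11]=25·1014945527825214637300+6508376179668146850000=31882014375298512782500
Read c(26,8) = 4144457803247115877036800, c(26,9) = 1001369304512841374110000, c(26,10) = 196928100451110820242880, c(26,11) = 31882014375298512782500.

4144457803247115877036800, 1001369304512841374110000, 196928100451110820242880, 31882014375298512782500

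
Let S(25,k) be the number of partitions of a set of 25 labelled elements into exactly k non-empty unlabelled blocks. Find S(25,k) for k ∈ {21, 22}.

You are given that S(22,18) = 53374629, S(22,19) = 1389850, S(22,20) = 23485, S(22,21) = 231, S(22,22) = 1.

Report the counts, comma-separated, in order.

i=23: T(23,19)=53374629+19·1389850=79781779 | T(23,20)=1389850+20·23485=1859550 | T(23,21)=23485+21·231=28336 | T(23,22)=231+22·1=253
i=24: T(24,20)=79781779+20·1859550=116972779 | T(24,21)=1859550+21·28336=2454606 | T(24,22)=28336+22·253=33902
i=25: T(25,21)=116972779+21·2454606=168519505 | T(25,22)=2454606+22·33902=3200450
Read S(25,21) = 168519505, S(25,22) = 3200450.

168519505, 3200450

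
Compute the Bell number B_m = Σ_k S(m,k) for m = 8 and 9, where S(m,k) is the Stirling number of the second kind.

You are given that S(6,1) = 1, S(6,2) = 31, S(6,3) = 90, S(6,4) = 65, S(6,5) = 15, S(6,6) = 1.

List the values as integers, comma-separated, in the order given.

@7  (7,1):1·1+0→1, (7,2):31·2+1→63, (7,3):90·3+31→301, (7,4):65·4+90→350, (7,5):15·5+65→140, (7,6):1·6+15→21, (7,7):0·7+1→1
@8  (8,1):1·1+0→1, (8,2):63·2+1→127, (8,3):301·3+63→966, (8,4):350·4+301→1701, (8,5):140·5+350→1050, (8,6):21·6+140→266, (8,7):1·7+21→28, (8,8):0·8+1→1
@9  (9,1):1·1+0→1, (9,2):127·2+1→255, (9,3):966·3+127→3025, (9,4):1701·4+966→7770, (9,5):1050·5+1701→6951, (9,6):266·6+1050→2646, (9,7):28·7+266→462, (9,8):1·8+28→36, (9,9):0·9+1→1
B_8 = ΣS(8,k) = 1+127+966+1701+1050+266+28+1 = 4140
B_9 = ΣS(9,k) = 1+255+3025+7770+6951+2646+462+36+1 = 21147

4140, 21147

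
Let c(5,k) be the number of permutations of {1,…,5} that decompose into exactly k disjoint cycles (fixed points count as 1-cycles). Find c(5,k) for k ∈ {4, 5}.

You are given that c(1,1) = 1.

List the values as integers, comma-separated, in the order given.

10, 1

[2] T[2,1]:1*1+0=1 · T[2,2]:1*0+1=1
[3] T[3,2]:2*1+1=3 · T[3,3]:2*0+1=1
[4] T[4,3]:3*1+3=6 · T[4,4]:3*0+1=1
[5] T[5,4]:4*1+6=10 · T[5,5]:4*0+1=1
Read c(5,4) = 10, c(5,5) = 1.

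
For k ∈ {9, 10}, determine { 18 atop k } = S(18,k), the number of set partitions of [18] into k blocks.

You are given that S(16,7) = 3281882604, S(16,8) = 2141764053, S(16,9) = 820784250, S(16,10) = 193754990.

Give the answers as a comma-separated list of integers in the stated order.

r17: T_17,8=8×2141764053+3281882604=20415995028; T_17,9=9×820784250+2141764053=9528822303; T_17,10=10×193754990+820784250=2758334150
r18: T_18,9=9×9528822303+20415995028=106175395755; T_18,10=10×2758334150+9528822303=37112163803
Read S(18,9) = 106175395755, S(18,10) = 37112163803.

106175395755, 37112163803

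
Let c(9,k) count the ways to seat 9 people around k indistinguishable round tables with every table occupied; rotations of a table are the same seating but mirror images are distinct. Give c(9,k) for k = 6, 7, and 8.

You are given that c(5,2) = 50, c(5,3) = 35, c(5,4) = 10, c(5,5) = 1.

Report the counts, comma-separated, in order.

4536, 546, 36

@6  (6,3):35·5+50→225, (6,4):10·5+35→85, (6,5):1·5+10→15, (6,6):0·5+1→1
@7  (7,4):85·6+225→735, (7,5):15·6+85→175, (7,6):1·6+15→21, (7,7):0·6+1→1
@8  (8,5):175·7+735→1960, (8,6):21·7+175→322, (8,7):1·7+21→28, (8,8):0·7+1→1
@9  (9,6):322·8+1960→4536, (9,7):28·8+322→546, (9,8):1·8+28→36
Read c(9,6) = 4536, c(9,7) = 546, c(9,8) = 36.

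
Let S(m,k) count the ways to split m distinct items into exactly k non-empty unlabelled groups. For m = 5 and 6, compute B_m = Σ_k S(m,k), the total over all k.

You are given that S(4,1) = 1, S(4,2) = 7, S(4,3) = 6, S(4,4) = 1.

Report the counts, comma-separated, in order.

52, 203

@5  (5,1):1·1+0→1, (5,2):7·2+1→15, (5,3):6·3+7→25, (5,4):1·4+6→10, (5,5):0·5+1→1
@6  (6,1):1·1+0→1, (6,2):15·2+1→31, (6,3):25·3+15→90, (6,4):10·4+25→65, (6,5):1·5+10→15, (6,6):0·6+1→1
B_5 = ΣS(5,k) = 1+15+25+10+1 = 52
B_6 = ΣS(6,k) = 1+31+90+65+15+1 = 203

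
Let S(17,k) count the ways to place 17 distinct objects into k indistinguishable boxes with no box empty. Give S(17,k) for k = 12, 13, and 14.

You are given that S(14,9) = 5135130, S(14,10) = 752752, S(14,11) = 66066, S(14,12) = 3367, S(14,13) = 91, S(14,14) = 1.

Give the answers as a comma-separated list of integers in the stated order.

[15] T[15,10]:10*752752+5135130=12662650 · T[15,11]:11*66066+752752=1479478 · T[15,12]:12*3367+66066=106470 · T[15,13]:13*91+3367=4550 · T[15,14]:14*1+91=105
[16] T[16,11]:11*1479478+12662650=28936908 · T[16,12]:12*106470+1479478=2757118 · T[16,13]:13*4550+106470=165620 · T[16,14]:14*105+4550=6020
[17] T[17,12]:12*2757118+28936908=62022324 · T[17,13]:13*165620+2757118=4910178 · T[17,14]:14*6020+165620=249900
Read S(17,12) = 62022324, S(17,13) = 4910178, S(17,14) = 249900.

62022324, 4910178, 249900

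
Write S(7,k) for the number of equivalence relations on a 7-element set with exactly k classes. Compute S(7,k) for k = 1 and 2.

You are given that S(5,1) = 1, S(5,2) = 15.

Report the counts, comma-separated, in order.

[6] T[6,1]:1*1+0=1 · T[6,2]:2*15+1=31
[7] T[7,1]:1*1+0=1 · T[7,2]:2*31+1=63
Read S(7,1) = 1, S(7,2) = 63.

1, 63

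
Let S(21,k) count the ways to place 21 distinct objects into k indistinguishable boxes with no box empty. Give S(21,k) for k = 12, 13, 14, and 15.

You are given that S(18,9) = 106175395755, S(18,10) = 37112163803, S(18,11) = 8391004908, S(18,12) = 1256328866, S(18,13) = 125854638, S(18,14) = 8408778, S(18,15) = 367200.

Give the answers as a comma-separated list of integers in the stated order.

row 19: T[19][10]=10·37112163803+106175395755=477297033785  T[19][11]=11·8391004908+37112163803=129413217791  T[19][12]=12·1256328866+8391004908=23466951300  T[19][13]=13·125854638+1256328866=2892439160  T[19][14]=14·8408778+125854638=243577530  T[19][15]=15·367200+8408778=13916778
row 20: T[20][11]=11·129413217791+477297033785=1900842429486  T[20][12]=12·23466951300+129413217791=411016633391  T[20][13]=13·2892439160+23466951300=61068660380  T[20][14]=14·243577530+2892439160=6302524580  T[20][15]=15·13916778+243577530=452329200
row 21: T[21][12]=12·411016633391+1900842429486=6833042030178  T[21][13]=13·61068660380+411016633391=1204909218331  T[21][14]=14·6302524580+61068660380=149304004500  T[21][15]=15·452329200+6302524580=13087462580
Read S(21,12) = 6833042030178, S(21,13) = 1204909218331, S(21,14) = 149304004500, S(21,15) = 13087462580.

6833042030178, 1204909218331, 149304004500, 13087462580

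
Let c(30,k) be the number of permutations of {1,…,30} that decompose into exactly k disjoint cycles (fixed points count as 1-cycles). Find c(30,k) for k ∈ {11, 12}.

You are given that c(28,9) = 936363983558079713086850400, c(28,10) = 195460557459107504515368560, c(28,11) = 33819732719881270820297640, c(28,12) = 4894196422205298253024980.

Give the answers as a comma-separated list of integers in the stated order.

39539238727270799376544542000, 6097272817323042122728617800

row 29: T[29][10]=28·195460557459107504515368560+936363983558079713086850400=6409259592413089839517170080  T[29][11]=28·33819732719881270820297640+195460557459107504515368560=1142413073615783087483702480  T[29][12]=28·4894196422205298253024980+33819732719881270820297640=170857232541629621904997080
row 30: T[30][11]=29·1142413073615783087483702480+6409259592413089839517170080=39539238727270799376544542000  T[30][12]=29·170857232541629621904997080+1142413073615783087483702480=6097272817323042122728617800
Read c(30,11) = 39539238727270799376544542000, c(30,12) = 6097272817323042122728617800.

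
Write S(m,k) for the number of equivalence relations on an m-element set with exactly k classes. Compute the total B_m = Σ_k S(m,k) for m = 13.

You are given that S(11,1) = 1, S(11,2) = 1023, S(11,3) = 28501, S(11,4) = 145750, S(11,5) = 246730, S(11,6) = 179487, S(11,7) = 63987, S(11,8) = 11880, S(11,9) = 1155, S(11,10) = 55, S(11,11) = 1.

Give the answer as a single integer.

27644437

i=12: T(12,1)=0+1·1=1 | T(12,2)=1+2·1023=2047 | T(12,3)=1023+3·28501=86526 | T(12,4)=28501+4·145750=611501 | T(12,5)=145750+5·246730=1379400 | T(12,6)=246730+6·179487=1323652 | T(12,7)=179487+7·63987=627396 | T(12,8)=63987+8·11880=159027 | T(12,9)=11880+9·1155=22275 | T(12,10)=1155+10·55=1705 | T(12,11)=55+11·1=66 | T(12,12)=1+12·0=1
i=13: T(13,1)=0+1·1=1 | T(13,2)=1+2·2047=4095 | T(13,3)=2047+3·86526=261625 | T(13,4)=86526+4·611501=2532530 | T(13,5)=611501+5·1379400=7508501 | T(13,6)=1379400+6·1323652=9321312 | T(13,7)=1323652+7·627396=5715424 | T(13,8)=627396+8·159027=1899612 | T(13,9)=159027+9·22275=359502 | T(13,10)=22275+10·1705=39325 | T(13,11)=1705+11·66=2431 | T(13,12)=66+12·1=78 | T(13,13)=1+13·0=1
B_13 = ΣS(13,k) = 1+4095+261625+2532530+7508501+9321312+5715424+1899612+359502+39325+2431+78+1 = 27644437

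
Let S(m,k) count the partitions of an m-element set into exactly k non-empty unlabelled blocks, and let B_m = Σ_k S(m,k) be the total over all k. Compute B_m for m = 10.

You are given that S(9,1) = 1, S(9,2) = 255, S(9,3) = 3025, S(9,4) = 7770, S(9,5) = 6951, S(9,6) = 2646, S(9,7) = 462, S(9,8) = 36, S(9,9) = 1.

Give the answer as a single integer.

row 10: T[10][1]=1·1+0=1  T[10][2]=2·255+1=511  T[10][3]=3·3025+255=9330  T[10][4]=4·7770+3025=34105  T[10][5]=5·6951+7770=42525  T[10][6]=6·2646+6951=22827  T[10][7]=7·462+2646=5880  T[10][8]=8·36+462=750  T[10][9]=9·1+36=45  T[10][10]=10·0+1=1
B_10 = ΣS(10,k) = 1+511+9330+34105+42525+22827+5880+750+45+1 = 115975

115975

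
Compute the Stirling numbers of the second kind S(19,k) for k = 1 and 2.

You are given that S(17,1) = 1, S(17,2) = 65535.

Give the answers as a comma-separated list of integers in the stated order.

@18  (18,1):1·1+0→1, (18,2):65535·2+1→131071
@19  (19,1):1·1+0→1, (19,2):131071·2+1→262143
Read S(19,1) = 1, S(19,2) = 262143.

1, 262143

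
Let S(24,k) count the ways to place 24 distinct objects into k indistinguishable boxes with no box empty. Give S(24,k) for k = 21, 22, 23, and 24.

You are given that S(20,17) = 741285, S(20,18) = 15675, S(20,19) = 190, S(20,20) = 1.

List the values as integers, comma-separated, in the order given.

i=21: T(21,18)=741285+18·15675=1023435 | T(21,19)=15675+19·190=19285 | T(21,20)=190+20·1=210 | T(21,21)=1+21·0=1
i=22: T(22,19)=1023435+19·19285=1389850 | T(22,20)=19285+20·210=23485 | T(22,21)=210+21·1=231 | T(22,22)=1+22·0=1
i=23: T(23,20)=1389850+20·23485=1859550 | T(23,21)=23485+21·231=28336 | T(23,22)=231+22·1=253 | T(23,23)=1+23·0=1
i=24: T(24,21)=1859550+21·28336=2454606 | T(24,22)=28336+22·253=33902 | T(24,23)=253+23·1=276 | T(24,24)=1+24·0=1
Read S(24,21) = 2454606, S(24,22) = 33902, S(24,23) = 276, S(24,24) = 1.

2454606, 33902, 276, 1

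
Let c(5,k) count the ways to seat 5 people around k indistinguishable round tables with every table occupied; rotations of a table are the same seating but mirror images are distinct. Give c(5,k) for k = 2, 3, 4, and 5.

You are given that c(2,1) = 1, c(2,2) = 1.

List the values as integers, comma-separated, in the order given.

50, 35, 10, 1

r3: T_3,1=2×1+0=2; T_3,2=2×1+1=3; T_3,3=2×0+1=1
r4: T_4,1=3×2+0=6; T_4,2=3×3+2=11; T_4,3=3×1+3=6; T_4,4=3×0+1=1
r5: T_5,2=4×11+6=50; T_5,3=4×6+11=35; T_5,4=4×1+6=10; T_5,5=4×0+1=1
Read c(5,2) = 50, c(5,3) = 35, c(5,4) = 10, c(5,5) = 1.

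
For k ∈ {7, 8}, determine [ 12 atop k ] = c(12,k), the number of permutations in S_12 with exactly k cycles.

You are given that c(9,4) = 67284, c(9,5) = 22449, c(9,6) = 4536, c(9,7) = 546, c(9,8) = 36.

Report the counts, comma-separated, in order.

r10: T_10,5=9×22449+67284=269325; T_10,6=9×4536+22449=63273; T_10,7=9×546+4536=9450; T_10,8=9×36+546=870
r11: T_11,6=10×63273+269325=902055; T_11,7=10×9450+63273=157773; T_11,8=10×870+9450=18150
r12: T_12,7=11×157773+902055=2637558; T_12,8=11×18150+157773=357423
Read c(12,7) = 2637558, c(12,8) = 357423.

2637558, 357423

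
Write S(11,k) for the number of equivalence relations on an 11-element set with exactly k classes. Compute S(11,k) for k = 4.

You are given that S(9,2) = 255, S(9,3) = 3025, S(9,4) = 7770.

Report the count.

r10: T_10,3=3×3025+255=9330; T_10,4=4×7770+3025=34105
r11: T_11,4=4×34105+9330=145750
Read S(11,4) = 145750.

145750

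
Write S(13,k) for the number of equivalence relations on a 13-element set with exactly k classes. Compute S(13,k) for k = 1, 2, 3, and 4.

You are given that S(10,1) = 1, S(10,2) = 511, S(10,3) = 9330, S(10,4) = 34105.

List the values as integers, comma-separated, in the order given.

1, 4095, 261625, 2532530

@11  (11,1):1·1+0→1, (11,2):511·2+1→1023, (11,3):9330·3+511→28501, (11,4):34105·4+9330→145750
@12  (12,1):1·1+0→1, (12,2):1023·2+1→2047, (12,3):28501·3+1023→86526, (12,4):145750·4+28501→611501
@13  (13,1):1·1+0→1, (13,2):2047·2+1→4095, (13,3):86526·3+2047→261625, (13,4):611501·4+86526→2532530
Read S(13,1) = 1, S(13,2) = 4095, S(13,3) = 261625, S(13,4) = 2532530.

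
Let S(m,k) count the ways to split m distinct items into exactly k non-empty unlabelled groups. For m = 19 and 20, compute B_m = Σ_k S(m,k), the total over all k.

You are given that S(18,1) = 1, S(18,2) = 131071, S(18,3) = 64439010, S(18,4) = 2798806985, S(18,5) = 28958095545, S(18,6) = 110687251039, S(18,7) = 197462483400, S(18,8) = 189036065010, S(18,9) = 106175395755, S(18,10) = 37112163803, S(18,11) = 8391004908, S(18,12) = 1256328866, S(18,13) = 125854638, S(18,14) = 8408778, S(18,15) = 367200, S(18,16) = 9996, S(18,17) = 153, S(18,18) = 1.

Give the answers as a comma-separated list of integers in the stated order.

5832742205057, 51724158235372

i=19: T(19,1)=0+1·1=1 | T(19,2)=1+2·131071=262143 | T(19,3)=131071+3·64439010=193448101 | T(19,4)=64439010+4·2798806985=11259666950 | T(19,5)=2798806985+5·28958095545=147589284710 | T(19,6)=28958095545+6·110687251039=693081601779 | T(19,7)=110687251039+7·197462483400=1492924634839 | T(19,8)=197462483400+8·189036065010=1709751003480 | T(19,9)=189036065010+9·106175395755=1144614626805 | T(19,10)=106175395755+10·37112163803=477297033785 | T(19,11)=37112163803+11·8391004908=129413217791 | T(19,12)=8391004908+12·1256328866=23466951300 | T(19,13)=1256328866+13·125854638=2892439160 | T(19,14)=125854638+14·8408778=243577530 | T(19,15)=8408778+15·367200=13916778 | T(19,16)=367200+16·9996=527136 | T(19,17)=9996+17·153=12597 | T(19,18)=153+18·1=171 | T(19,19)=1+19·0=1
i=20: T(20,1)=0+1·1=1 | T(20,2)=1+2·262143=524287 | T(20,3)=262143+3·193448101=580606446 | T(20,4)=193448101+4·11259666950=45232115901 | T(20,5)=11259666950+5·147589284710=749206090500 | T(20,6)=147589284710+6·693081601779=4306078895384 | T(20,7)=693081601779+7·1492924634839=11143554045652 | T(20,8)=1492924634839+8·1709751003480=15170932662679 | T(20,9)=1709751003480+9·1144614626805=12011282644725 | T(20,10)=1144614626805+10·477297033785=5917584964655 | T(20,11)=477297033785+11·129413217791=1900842429486 | T(20,12)=129413217791+12·23466951300=411016633391 | T(20,13)=23466951300+13·2892439160=61068660380 | T(20,14)=2892439160+14·243577530=6302524580 | T(20,15)=243577530+15·13916778=452329200 | T(20,16)=13916778+16·527136=22350954 | T(20,17)=527136+17·12597=741285 | T(20,18)=12597+18·171=15675 | T(20,19)=171+19·1=190 | T(20,20)=1+20·0=1
B_19 = ΣS(19,k) = 1+262143+193448101+11259666950+147589284710+693081601779+1492924634839+1709751003480+1144614626805+477297033785+129413217791+23466951300+2892439160+243577530+13916778+527136+12597+171+1 = 5832742205057
B_20 = ΣS(20,k) = 1+524287+580606446+45232115901+749206090500+4306078895384+11143554045652+15170932662679+12011282644725+5917584964655+1900842429486+411016633391+61068660380+6302524580+452329200+22350954+741285+15675+190+1 = 51724158235372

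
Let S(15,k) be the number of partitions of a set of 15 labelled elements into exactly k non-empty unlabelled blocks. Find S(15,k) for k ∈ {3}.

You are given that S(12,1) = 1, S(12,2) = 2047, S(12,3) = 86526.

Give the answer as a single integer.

2375101

row 13: T[13][1]=1·1+0=1  T[13][2]=2·2047+1=4095  T[13][3]=3·86526+2047=261625
row 14: T[14][2]=2·4095+1=8191  T[14][3]=3·261625+4095=788970
row 15: T[15][3]=3·788970+8191=2375101
Read S(15,3) = 2375101.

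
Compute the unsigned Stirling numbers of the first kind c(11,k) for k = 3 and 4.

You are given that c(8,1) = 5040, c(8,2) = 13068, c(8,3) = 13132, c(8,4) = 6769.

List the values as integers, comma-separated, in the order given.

12753576, 8409500

r9: T_9,1=8×5040+0=40320; T_9,2=8×13068+5040=109584; T_9,3=8×13132+13068=118124; T_9,4=8×6769+13132=67284
r10: T_10,2=9×109584+40320=1026576; T_10,3=9×118124+109584=1172700; T_10,4=9×67284+118124=723680
r11: T_11,3=10×1172700+1026576=12753576; T_11,4=10×723680+1172700=8409500
Read c(11,3) = 12753576, c(11,4) = 8409500.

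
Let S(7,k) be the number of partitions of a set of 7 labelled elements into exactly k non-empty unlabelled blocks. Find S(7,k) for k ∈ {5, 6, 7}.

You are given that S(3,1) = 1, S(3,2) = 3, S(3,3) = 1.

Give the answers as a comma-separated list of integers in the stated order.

140, 21, 1

i=4: T(4,2)=1+2·3=7 | T(4,3)=3+3·1=6 | T(4,4)=1+4·0=1
i=5: T(5,3)=7+3·6=25 | T(5,4)=6+4·1=10 | T(5,5)=1+5·0=1
i=6: T(6,4)=25+4·10=65 | T(6,5)=10+5·1=15 | T(6,6)=1+6·0=1
i=7: T(7,5)=65+5·15=140 | T(7,6)=15+6·1=21 | T(7,7)=1+7·0=1
Read S(7,5) = 140, S(7,6) = 21, S(7,7) = 1.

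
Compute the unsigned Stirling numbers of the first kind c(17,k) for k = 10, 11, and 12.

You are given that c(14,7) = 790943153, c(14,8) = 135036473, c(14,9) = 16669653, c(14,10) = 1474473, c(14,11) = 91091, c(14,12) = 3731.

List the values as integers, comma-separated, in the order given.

@15  (15,8):135036473·14+790943153→2681453775, (15,9):16669653·14+135036473→368411615, (15,10):1474473·14+16669653→37312275, (15,11):91091·14+1474473→2749747, (15,12):3731·14+91091→143325
@16  (16,9):368411615·15+2681453775→8207628000, (16,10):37312275·15+368411615→928095740, (16,11):2749747·15+37312275→78558480, (16,12):143325·15+2749747→4899622
@17  (17,10):928095740·16+8207628000→23057159840, (17,11):78558480·16+928095740→2185031420, (17,12):4899622·16+78558480→156952432
Read c(17,10) = 23057159840, c(17,11) = 2185031420, c(17,12) = 156952432.

23057159840, 2185031420, 156952432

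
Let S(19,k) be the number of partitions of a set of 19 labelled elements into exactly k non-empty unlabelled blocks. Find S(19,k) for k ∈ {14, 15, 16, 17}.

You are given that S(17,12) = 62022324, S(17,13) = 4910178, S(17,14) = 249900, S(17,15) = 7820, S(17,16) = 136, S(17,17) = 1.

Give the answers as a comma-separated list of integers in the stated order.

243577530, 13916778, 527136, 12597

r18: T_18,13=13×4910178+62022324=125854638; T_18,14=14×249900+4910178=8408778; T_18,15=15×7820+249900=367200; T_18,16=16×136+7820=9996; T_18,17=17×1+136=153
r19: T_19,14=14×8408778+125854638=243577530; T_19,15=15×367200+8408778=13916778; T_19,16=16×9996+367200=527136; T_19,17=17×153+9996=12597
Read S(19,14) = 243577530, S(19,15) = 13916778, S(19,16) = 527136, S(19,17) = 12597.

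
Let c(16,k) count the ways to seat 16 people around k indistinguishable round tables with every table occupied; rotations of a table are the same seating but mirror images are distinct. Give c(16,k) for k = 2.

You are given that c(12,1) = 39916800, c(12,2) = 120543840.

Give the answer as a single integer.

4339163001600

@13  (13,1):39916800·12+0→479001600, (13,2):120543840·12+39916800→1486442880
@14  (14,1):479001600·13+0→6227020800, (14,2):1486442880·13+479001600→19802759040
@15  (15,1):6227020800·14+0→87178291200, (15,2):19802759040·14+6227020800→283465647360
@16  (16,2):283465647360·15+87178291200→4339163001600
Read c(16,2) = 4339163001600.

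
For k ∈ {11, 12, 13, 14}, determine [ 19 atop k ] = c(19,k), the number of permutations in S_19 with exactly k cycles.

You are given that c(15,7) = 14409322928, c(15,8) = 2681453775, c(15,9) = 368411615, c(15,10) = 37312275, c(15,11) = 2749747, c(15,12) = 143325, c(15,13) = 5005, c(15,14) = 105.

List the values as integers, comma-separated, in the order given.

row 16: T[16][8]=15·2681453775+14409322928=54631129553  T[16][9]=15·368411615+2681453775=8207628000  T[16][10]=15·37312275+368411615=928095740  T[16][11]=15·2749747+37312275=78558480  T[16][12]=15·143325+2749747=4899622  T[16][13]=15·5005+143325=218400  T[16][14]=15·105+5005=6580
row 17: T[17][9]=16·8207628000+54631129553=185953177553  T[17][10]=16·928095740+8207628000=23057159840  T[17][11]=16·78558480+928095740=2185031420  T[17][12]=16·4899622+78558480=156952432  T[17][13]=16·218400+4899622=8394022  T[17][14]=16·6580+218400=323680
row 18: T[18][10]=17·23057159840+185953177553=577924894833  T[18][11]=17·2185031420+23057159840=60202693980  T[18][12]=17·156952432+2185031420=4853222764  T[18][13]=17·8394022+156952432=299650806  T[18][14]=17·323680+8394022=13896582
row 19: T[19][11]=18·60202693980+577924894833=1661573386473  T[19][12]=18·4853222764+60202693980=147560703732  T[19][13]=18·299650806+4853222764=10246937272  T[19][14]=18·13896582+299650806=549789282
Read c(19,11) = 1661573386473, c(19,12) = 147560703732, c(19,13) = 10246937272, c(19,14) = 549789282.

1661573386473, 147560703732, 10246937272, 549789282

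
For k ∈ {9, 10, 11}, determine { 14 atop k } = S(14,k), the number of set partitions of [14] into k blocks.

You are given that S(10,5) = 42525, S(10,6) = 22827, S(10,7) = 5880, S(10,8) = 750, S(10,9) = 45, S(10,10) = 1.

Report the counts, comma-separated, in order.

5135130, 752752, 66066

@11  (11,6):22827·6+42525→179487, (11,7):5880·7+22827→63987, (11,8):750·8+5880→11880, (11,9):45·9+750→1155, (11,10):1·10+45→55, (11,11):0·11+1→1
@12  (12,7):63987·7+179487→627396, (12,8):11880·8+63987→159027, (12,9):1155·9+11880→22275, (12,10):55·10+1155→1705, (12,11):1·11+55→66
@13  (13,8):159027·8+627396→1899612, (13,9):22275·9+159027→359502, (13,10):1705·10+22275→39325, (13,11):66·11+1705→2431
@14  (14,9):359502·9+1899612→5135130, (14,10):39325·10+359502→752752, (14,11):2431·11+39325→66066
Read S(14,9) = 5135130, S(14,10) = 752752, S(14,11) = 66066.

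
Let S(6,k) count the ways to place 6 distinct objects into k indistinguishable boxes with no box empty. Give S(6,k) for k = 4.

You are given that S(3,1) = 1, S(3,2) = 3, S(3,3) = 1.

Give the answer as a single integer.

65

r4: T_4,2=2×3+1=7; T_4,3=3×1+3=6; T_4,4=4×0+1=1
r5: T_5,3=3×6+7=25; T_5,4=4×1+6=10
r6: T_6,4=4×10+25=65
Read S(6,4) = 65.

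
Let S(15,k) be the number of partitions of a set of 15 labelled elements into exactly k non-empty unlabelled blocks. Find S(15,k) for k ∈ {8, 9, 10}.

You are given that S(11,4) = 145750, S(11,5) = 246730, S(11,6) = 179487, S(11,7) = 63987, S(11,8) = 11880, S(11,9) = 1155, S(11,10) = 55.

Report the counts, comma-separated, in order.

216627840, 67128490, 12662650

[12] T[12,5]:5*246730+145750=1379400 · T[12,6]:6*179487+246730=1323652 · T[12,7]:7*63987+179487=627396 · T[12,8]:8*11880+63987=159027 · T[12,9]:9*1155+11880=22275 · T[12,10]:10*55+1155=1705
[13] T[13,6]:6*1323652+1379400=9321312 · T[13,7]:7*627396+1323652=5715424 · T[13,8]:8*159027+627396=1899612 · T[13,9]:9*22275+159027=359502 · T[13,10]:10*1705+22275=39325
[14] T[14,7]:7*5715424+9321312=49329280 · T[14,8]:8*1899612+5715424=20912320 · T[14,9]:9*359502+1899612=5135130 · T[14,10]:10*39325+359502=752752
[15] T[15,8]:8*20912320+49329280=216627840 · T[15,9]:9*5135130+20912320=67128490 · T[15,10]:10*752752+5135130=12662650
Read S(15,8) = 216627840, S(15,9) = 67128490, S(15,10) = 12662650.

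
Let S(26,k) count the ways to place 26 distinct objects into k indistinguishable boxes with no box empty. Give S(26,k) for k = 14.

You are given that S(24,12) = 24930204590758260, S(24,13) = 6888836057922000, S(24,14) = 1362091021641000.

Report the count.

477898618396288260

@25  (25,13):6888836057922000·13+24930204590758260→114485073343744260, (25,14):1362091021641000·14+6888836057922000→25958110360896000
@26  (26,14):25958110360896000·14+114485073343744260→477898618396288260
Read S(26,14) = 477898618396288260.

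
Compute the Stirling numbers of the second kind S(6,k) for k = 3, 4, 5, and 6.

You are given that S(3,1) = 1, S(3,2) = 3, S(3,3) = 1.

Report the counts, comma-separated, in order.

i=4: T(4,1)=0+1·1=1 | T(4,2)=1+2·3=7 | T(4,3)=3+3·1=6 | T(4,4)=1+4·0=1
i=5: T(5,2)=1+2·7=15 | T(5,3)=7+3·6=25 | T(5,4)=6+4·1=10 | T(5,5)=1+5·0=1
i=6: T(6,3)=15+3·25=90 | T(6,4)=25+4·10=65 | T(6,5)=10+5·1=15 | T(6,6)=1+6·0=1
Read S(6,3) = 90, S(6,4) = 65, S(6,5) = 15, S(6,6) = 1.

90, 65, 15, 1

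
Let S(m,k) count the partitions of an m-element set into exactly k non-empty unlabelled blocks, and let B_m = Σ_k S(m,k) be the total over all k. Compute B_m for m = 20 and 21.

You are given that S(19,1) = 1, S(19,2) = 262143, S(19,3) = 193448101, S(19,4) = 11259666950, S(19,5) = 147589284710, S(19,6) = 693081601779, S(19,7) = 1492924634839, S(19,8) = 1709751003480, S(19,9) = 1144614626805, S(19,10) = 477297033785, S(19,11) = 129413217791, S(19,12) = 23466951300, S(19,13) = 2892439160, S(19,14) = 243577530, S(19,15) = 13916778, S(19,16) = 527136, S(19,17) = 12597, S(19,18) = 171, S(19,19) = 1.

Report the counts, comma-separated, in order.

51724158235372, 474869816156751

i=20: T(20,1)=0+1·1=1 | T(20,2)=1+2·262143=524287 | T(20,3)=262143+3·193448101=580606446 | T(20,4)=193448101+4·11259666950=45232115901 | T(20,5)=11259666950+5·147589284710=749206090500 | T(20,6)=147589284710+6·693081601779=4306078895384 | T(20,7)=693081601779+7·1492924634839=11143554045652 | T(20,8)=1492924634839+8·1709751003480=15170932662679 | T(20,9)=1709751003480+9·1144614626805=12011282644725 | T(20,10)=1144614626805+10·477297033785=5917584964655 | T(20,11)=477297033785+11·129413217791=1900842429486 | T(20,12)=129413217791+12·23466951300=411016633391 | T(20,13)=23466951300+13·2892439160=61068660380 | T(20,14)=2892439160+14·243577530=6302524580 | T(20,15)=243577530+15·13916778=452329200 | T(20,16)=13916778+16·527136=22350954 | T(20,17)=527136+17·12597=741285 | T(20,18)=12597+18·171=15675 | T(20,19)=171+19·1=190 | T(20,20)=1+20·0=1
i=21: T(21,1)=0+1·1=1 | T(21,2)=1+2·524287=1048575 | T(21,3)=524287+3·580606446=1742343625 | T(21,4)=580606446+4·45232115901=181509070050 | T(21,5)=45232115901+5·749206090500=3791262568401 | T(21,6)=749206090500+6·4306078895384=26585679462804 | T(21,7)=4306078895384+7·11143554045652=82310957214948 | T(21,8)=11143554045652+8·15170932662679=132511015347084 | T(21,9)=15170932662679+9·12011282644725=123272476465204 | T(21,10)=12011282644725+10·5917584964655=71187132291275 | T(21,11)=5917584964655+11·1900842429486=26826851689001 | T(21,12)=1900842429486+12·411016633391=6833042030178 | T(21,13)=411016633391+13·61068660380=1204909218331 | T(21,14)=61068660380+14·6302524580=149304004500 | T(21,15)=6302524580+15·452329200=13087462580 | T(21,16)=452329200+16·22350954=809944464 | T(21,17)=22350954+17·741285=34952799 | T(21,18)=741285+18·15675=1023435 | T(21,19)=15675+19·190=19285 | T(21,20)=190+20·1=210 | T(21,21)=1+21·0=1
B_20 = ΣS(20,k) = 1+524287+580606446+45232115901+749206090500+4306078895384+11143554045652+15170932662679+12011282644725+5917584964655+1900842429486+411016633391+61068660380+6302524580+452329200+22350954+741285+15675+190+1 = 51724158235372
B_21 = ΣS(21,k) = 1+1048575+1742343625+181509070050+3791262568401+26585679462804+82310957214948+132511015347084+123272476465204+71187132291275+26826851689001+6833042030178+1204909218331+149304004500+13087462580+809944464+34952799+1023435+19285+210+1 = 474869816156751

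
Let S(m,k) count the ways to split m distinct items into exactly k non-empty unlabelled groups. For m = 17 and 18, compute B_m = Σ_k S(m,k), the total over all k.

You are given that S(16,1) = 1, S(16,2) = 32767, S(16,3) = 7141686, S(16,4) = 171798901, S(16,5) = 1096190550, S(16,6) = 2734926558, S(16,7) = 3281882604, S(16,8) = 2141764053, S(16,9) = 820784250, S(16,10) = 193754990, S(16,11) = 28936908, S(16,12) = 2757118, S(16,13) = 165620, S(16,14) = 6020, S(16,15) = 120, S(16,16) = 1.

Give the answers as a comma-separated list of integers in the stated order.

row 17: T[17][1]=1·1+0=1  T[17][2]=2·32767+1=65535  T[17][3]=3·7141686+32767=21457825  T[17][4]=4·171798901+7141686=694337290  T[17][5]=5·1096190550+171798901=5652751651  T[17][6]=6·2734926558+1096190550=17505749898  T[17][7]=7·3281882604+2734926558=25708104786  T[17][8]=8·2141764053+3281882604=20415995028  T[17][9]=9·820784250+2141764053=9528822303  T[17][10]=10·193754990+820784250=2758334150  T[17][11]=11·28936908+193754990=512060978  T[17][12]=12·2757118+28936908=62022324  T[17][13]=13·165620+2757118=4910178  T[17][14]=14·6020+165620=249900  T[17][15]=15·120+6020=7820  T[17][16]=16·1+120=136  T[17][17]=17·0+1=1
row 18: T[18][1]=1·1+0=1  T[18][2]=2·65535+1=131071  T[18][3]=3·21457825+65535=64439010  T[18][4]=4·694337290+21457825=2798806985  T[18][5]=5·5652751651+694337290=28958095545  T[18][6]=6·17505749898+5652751651=110687251039  T[18][7]=7·25708104786+17505749898=197462483400  T[18][8]=8·20415995028+25708104786=189036065010  T[18][9]=9·9528822303+20415995028=106175395755  T[18][10]=10·2758334150+9528822303=37112163803  T[18][11]=11·512060978+2758334150=8391004908  T[18][12]=12·62022324+512060978=1256328866  T[18][13]=13·4910178+62022324=125854638  T[18][14]=14·249900+4910178=8408778  T[18][15]=15·7820+249900=367200  T[18][16]=16·136+7820=9996  T[18][17]=17·1+136=153  T[18][18]=18·0+1=1
B_17 = ΣS(17,k) = 1+65535+21457825+694337290+5652751651+17505749898+25708104786+20415995028+9528822303+2758334150+512060978+62022324+4910178+249900+7820+136+1 = 82864869804
B_18 = ΣS(18,k) = 1+131071+64439010+2798806985+28958095545+110687251039+197462483400+189036065010+106175395755+37112163803+8391004908+1256328866+125854638+8408778+367200+9996+153+1 = 682076806159

82864869804, 682076806159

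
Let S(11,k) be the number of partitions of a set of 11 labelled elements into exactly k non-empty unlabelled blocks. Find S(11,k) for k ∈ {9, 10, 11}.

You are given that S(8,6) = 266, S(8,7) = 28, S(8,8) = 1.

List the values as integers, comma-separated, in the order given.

i=9: T(9,7)=266+7·28=462 | T(9,8)=28+8·1=36 | T(9,9)=1+9·0=1
i=10: T(10,8)=462+8·36=750 | T(10,9)=36+9·1=45 | T(10,10)=1+10·0=1
i=11: T(11,9)=750+9·45=1155 | T(11,10)=45+10·1=55 | T(11,11)=1+11·0=1
Read S(11,9) = 1155, S(11,10) = 55, S(11,11) = 1.

1155, 55, 1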